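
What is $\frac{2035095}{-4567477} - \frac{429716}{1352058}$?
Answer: $- \frac{2357142211021}{3087746908833} \approx -0.76339$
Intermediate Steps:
$\frac{2035095}{-4567477} - \frac{429716}{1352058} = 2035095 \left(- \frac{1}{4567477}\right) - \frac{214858}{676029} = - \frac{2035095}{4567477} - \frac{214858}{676029} = - \frac{2357142211021}{3087746908833}$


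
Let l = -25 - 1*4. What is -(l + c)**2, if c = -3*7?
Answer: -2500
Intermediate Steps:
c = -21
l = -29 (l = -25 - 4 = -29)
-(l + c)**2 = -(-29 - 21)**2 = -1*(-50)**2 = -1*2500 = -2500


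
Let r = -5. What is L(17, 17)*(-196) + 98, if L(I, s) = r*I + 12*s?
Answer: -23226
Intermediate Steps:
L(I, s) = -5*I + 12*s
L(17, 17)*(-196) + 98 = (-5*17 + 12*17)*(-196) + 98 = (-85 + 204)*(-196) + 98 = 119*(-196) + 98 = -23324 + 98 = -23226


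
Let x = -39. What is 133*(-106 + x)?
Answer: -19285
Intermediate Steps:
133*(-106 + x) = 133*(-106 - 39) = 133*(-145) = -19285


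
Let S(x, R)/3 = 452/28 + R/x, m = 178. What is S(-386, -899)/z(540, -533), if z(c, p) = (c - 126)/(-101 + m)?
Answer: 183007/17756 ≈ 10.307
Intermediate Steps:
z(c, p) = -18/11 + c/77 (z(c, p) = (c - 126)/(-101 + 178) = (-126 + c)/77 = (-126 + c)*(1/77) = -18/11 + c/77)
S(x, R) = 339/7 + 3*R/x (S(x, R) = 3*(452/28 + R/x) = 3*(452*(1/28) + R/x) = 3*(113/7 + R/x) = 339/7 + 3*R/x)
S(-386, -899)/z(540, -533) = (339/7 + 3*(-899)/(-386))/(-18/11 + (1/77)*540) = (339/7 + 3*(-899)*(-1/386))/(-18/11 + 540/77) = (339/7 + 2697/386)/(414/77) = (149733/2702)*(77/414) = 183007/17756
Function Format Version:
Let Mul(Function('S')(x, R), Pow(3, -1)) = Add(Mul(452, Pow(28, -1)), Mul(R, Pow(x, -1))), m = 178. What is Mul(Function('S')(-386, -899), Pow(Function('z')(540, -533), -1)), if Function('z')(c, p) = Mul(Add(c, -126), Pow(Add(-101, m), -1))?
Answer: Rational(183007, 17756) ≈ 10.307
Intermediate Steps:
Function('z')(c, p) = Add(Rational(-18, 11), Mul(Rational(1, 77), c)) (Function('z')(c, p) = Mul(Add(c, -126), Pow(Add(-101, 178), -1)) = Mul(Add(-126, c), Pow(77, -1)) = Mul(Add(-126, c), Rational(1, 77)) = Add(Rational(-18, 11), Mul(Rational(1, 77), c)))
Function('S')(x, R) = Add(Rational(339, 7), Mul(3, R, Pow(x, -1))) (Function('S')(x, R) = Mul(3, Add(Mul(452, Pow(28, -1)), Mul(R, Pow(x, -1)))) = Mul(3, Add(Mul(452, Rational(1, 28)), Mul(R, Pow(x, -1)))) = Mul(3, Add(Rational(113, 7), Mul(R, Pow(x, -1)))) = Add(Rational(339, 7), Mul(3, R, Pow(x, -1))))
Mul(Function('S')(-386, -899), Pow(Function('z')(540, -533), -1)) = Mul(Add(Rational(339, 7), Mul(3, -899, Pow(-386, -1))), Pow(Add(Rational(-18, 11), Mul(Rational(1, 77), 540)), -1)) = Mul(Add(Rational(339, 7), Mul(3, -899, Rational(-1, 386))), Pow(Add(Rational(-18, 11), Rational(540, 77)), -1)) = Mul(Add(Rational(339, 7), Rational(2697, 386)), Pow(Rational(414, 77), -1)) = Mul(Rational(149733, 2702), Rational(77, 414)) = Rational(183007, 17756)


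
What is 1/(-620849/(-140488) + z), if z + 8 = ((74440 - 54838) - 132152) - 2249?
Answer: -140488/16128384967 ≈ -8.7106e-6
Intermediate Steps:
z = -114807 (z = -8 + (((74440 - 54838) - 132152) - 2249) = -8 + ((19602 - 132152) - 2249) = -8 + (-112550 - 2249) = -8 - 114799 = -114807)
1/(-620849/(-140488) + z) = 1/(-620849/(-140488) - 114807) = 1/(-620849*(-1/140488) - 114807) = 1/(620849/140488 - 114807) = 1/(-16128384967/140488) = -140488/16128384967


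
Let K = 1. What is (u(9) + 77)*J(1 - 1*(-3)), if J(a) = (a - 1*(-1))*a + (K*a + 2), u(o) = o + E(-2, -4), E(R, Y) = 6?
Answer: 2392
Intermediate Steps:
u(o) = 6 + o (u(o) = o + 6 = 6 + o)
J(a) = 2 + a + a*(1 + a) (J(a) = (a - 1*(-1))*a + (1*a + 2) = (a + 1)*a + (a + 2) = (1 + a)*a + (2 + a) = a*(1 + a) + (2 + a) = 2 + a + a*(1 + a))
(u(9) + 77)*J(1 - 1*(-3)) = ((6 + 9) + 77)*(2 + (1 - 1*(-3))² + 2*(1 - 1*(-3))) = (15 + 77)*(2 + (1 + 3)² + 2*(1 + 3)) = 92*(2 + 4² + 2*4) = 92*(2 + 16 + 8) = 92*26 = 2392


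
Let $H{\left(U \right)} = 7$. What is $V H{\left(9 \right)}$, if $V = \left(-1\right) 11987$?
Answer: $-83909$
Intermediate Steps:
$V = -11987$
$V H{\left(9 \right)} = \left(-11987\right) 7 = -83909$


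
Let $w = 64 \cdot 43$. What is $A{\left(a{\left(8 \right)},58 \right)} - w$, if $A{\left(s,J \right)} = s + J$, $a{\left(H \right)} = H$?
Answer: $-2686$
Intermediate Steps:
$A{\left(s,J \right)} = J + s$
$w = 2752$
$A{\left(a{\left(8 \right)},58 \right)} - w = \left(58 + 8\right) - 2752 = 66 - 2752 = -2686$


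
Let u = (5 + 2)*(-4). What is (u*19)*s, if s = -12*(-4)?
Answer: -25536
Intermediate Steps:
s = 48
u = -28 (u = 7*(-4) = -28)
(u*19)*s = -28*19*48 = -532*48 = -25536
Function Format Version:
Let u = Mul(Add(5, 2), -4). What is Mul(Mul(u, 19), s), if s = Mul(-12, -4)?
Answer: -25536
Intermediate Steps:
s = 48
u = -28 (u = Mul(7, -4) = -28)
Mul(Mul(u, 19), s) = Mul(Mul(-28, 19), 48) = Mul(-532, 48) = -25536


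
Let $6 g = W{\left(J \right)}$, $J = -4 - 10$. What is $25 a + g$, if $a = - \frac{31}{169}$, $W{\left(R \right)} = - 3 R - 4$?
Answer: $\frac{886}{507} \approx 1.7475$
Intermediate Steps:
$J = -14$
$W{\left(R \right)} = -4 - 3 R$ ($W{\left(R \right)} = - 3 R - 4 = -4 - 3 R$)
$a = - \frac{31}{169}$ ($a = \left(-31\right) \frac{1}{169} = - \frac{31}{169} \approx -0.18343$)
$g = \frac{19}{3}$ ($g = \frac{-4 - -42}{6} = \frac{-4 + 42}{6} = \frac{1}{6} \cdot 38 = \frac{19}{3} \approx 6.3333$)
$25 a + g = 25 \left(- \frac{31}{169}\right) + \frac{19}{3} = - \frac{775}{169} + \frac{19}{3} = \frac{886}{507}$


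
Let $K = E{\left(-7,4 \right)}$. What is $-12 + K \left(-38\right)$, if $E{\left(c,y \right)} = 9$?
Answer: $-354$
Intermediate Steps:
$K = 9$
$-12 + K \left(-38\right) = -12 + 9 \left(-38\right) = -12 - 342 = -354$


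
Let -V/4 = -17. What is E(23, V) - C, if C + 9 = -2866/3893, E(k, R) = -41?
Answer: -121710/3893 ≈ -31.264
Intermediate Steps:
V = 68 (V = -4*(-17) = 68)
C = -37903/3893 (C = -9 - 2866/3893 = -37903/3893 ≈ -9.7362)
E(23, V) - C = -41 - 1*(-37903/3893) = -41 + 37903/3893 = -121710/3893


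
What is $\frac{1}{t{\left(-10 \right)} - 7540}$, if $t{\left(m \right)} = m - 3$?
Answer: $- \frac{1}{7553} \approx -0.0001324$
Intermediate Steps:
$t{\left(m \right)} = -3 + m$
$\frac{1}{t{\left(-10 \right)} - 7540} = \frac{1}{\left(-3 - 10\right) - 7540} = \frac{1}{-13 - 7540} = \frac{1}{-7553} = - \frac{1}{7553}$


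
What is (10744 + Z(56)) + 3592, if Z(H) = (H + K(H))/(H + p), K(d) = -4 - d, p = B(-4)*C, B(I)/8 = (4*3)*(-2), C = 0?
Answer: 200703/14 ≈ 14336.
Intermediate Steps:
B(I) = -192 (B(I) = 8*((4*3)*(-2)) = 8*(12*(-2)) = 8*(-24) = -192)
p = 0 (p = -192*0 = 0)
Z(H) = -4/H (Z(H) = (H + (-4 - H))/(H + 0) = -4/H)
(10744 + Z(56)) + 3592 = (10744 - 4/56) + 3592 = (10744 - 4*1/56) + 3592 = (10744 - 1/14) + 3592 = 150415/14 + 3592 = 200703/14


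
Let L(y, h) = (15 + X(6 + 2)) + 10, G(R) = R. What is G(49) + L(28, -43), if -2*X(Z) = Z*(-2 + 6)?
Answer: 58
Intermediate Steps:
X(Z) = -2*Z (X(Z) = -Z*(-2 + 6)/2 = -Z*4/2 = -2*Z)
L(y, h) = 9 (L(y, h) = (15 - 2*(6 + 2)) + 10 = (15 - 2*8) + 10 = (15 - 16) + 10 = -1 + 10 = 9)
G(49) + L(28, -43) = 49 + 9 = 58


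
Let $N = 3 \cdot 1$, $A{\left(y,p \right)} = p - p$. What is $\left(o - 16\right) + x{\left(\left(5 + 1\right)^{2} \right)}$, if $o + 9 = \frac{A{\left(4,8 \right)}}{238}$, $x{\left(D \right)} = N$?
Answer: $-22$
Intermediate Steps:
$A{\left(y,p \right)} = 0$
$N = 3$
$x{\left(D \right)} = 3$
$o = -9$ ($o = -9 + \frac{0}{238} = -9 + 0 \cdot \frac{1}{238} = -9 + 0 = -9$)
$\left(o - 16\right) + x{\left(\left(5 + 1\right)^{2} \right)} = \left(-9 - 16\right) + 3 = -25 + 3 = -22$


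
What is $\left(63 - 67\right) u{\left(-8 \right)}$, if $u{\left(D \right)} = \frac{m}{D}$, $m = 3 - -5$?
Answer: $4$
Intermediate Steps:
$m = 8$ ($m = 3 + 5 = 8$)
$u{\left(D \right)} = \frac{8}{D}$
$\left(63 - 67\right) u{\left(-8 \right)} = \left(63 - 67\right) \frac{8}{-8} = - 4 \cdot 8 \left(- \frac{1}{8}\right) = \left(-4\right) \left(-1\right) = 4$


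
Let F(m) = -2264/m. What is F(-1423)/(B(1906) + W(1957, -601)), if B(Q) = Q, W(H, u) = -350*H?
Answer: -566/242992903 ≈ -2.3293e-6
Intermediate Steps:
F(-1423)/(B(1906) + W(1957, -601)) = (-2264/(-1423))/(1906 - 350*1957) = (-2264*(-1/1423))/(1906 - 684950) = (2264/1423)/(-683044) = (2264/1423)*(-1/683044) = -566/242992903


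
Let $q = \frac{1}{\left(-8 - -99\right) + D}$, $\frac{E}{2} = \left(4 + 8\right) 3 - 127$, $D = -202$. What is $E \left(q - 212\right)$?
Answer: $\frac{4283006}{111} \approx 38586.0$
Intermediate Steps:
$E = -182$ ($E = 2 \left(\left(4 + 8\right) 3 - 127\right) = 2 \left(12 \cdot 3 - 127\right) = 2 \left(36 - 127\right) = 2 \left(-91\right) = -182$)
$q = - \frac{1}{111}$ ($q = \frac{1}{\left(-8 - -99\right) - 202} = \frac{1}{\left(-8 + 99\right) - 202} = \frac{1}{91 - 202} = \frac{1}{-111} = - \frac{1}{111} \approx -0.009009$)
$E \left(q - 212\right) = - 182 \left(- \frac{1}{111} - 212\right) = \left(-182\right) \left(- \frac{23533}{111}\right) = \frac{4283006}{111}$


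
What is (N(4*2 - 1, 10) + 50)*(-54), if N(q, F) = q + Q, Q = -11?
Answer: -2484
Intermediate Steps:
N(q, F) = -11 + q (N(q, F) = q - 11 = -11 + q)
(N(4*2 - 1, 10) + 50)*(-54) = ((-11 + (4*2 - 1)) + 50)*(-54) = ((-11 + (8 - 1)) + 50)*(-54) = ((-11 + 7) + 50)*(-54) = (-4 + 50)*(-54) = 46*(-54) = -2484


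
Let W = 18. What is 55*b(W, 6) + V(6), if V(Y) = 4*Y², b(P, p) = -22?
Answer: -1066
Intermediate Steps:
55*b(W, 6) + V(6) = 55*(-22) + 4*6² = -1210 + 4*36 = -1210 + 144 = -1066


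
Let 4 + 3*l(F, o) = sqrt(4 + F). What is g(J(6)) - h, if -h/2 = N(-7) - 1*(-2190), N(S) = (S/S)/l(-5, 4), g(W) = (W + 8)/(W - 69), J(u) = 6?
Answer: 669890/153 - 6*I/17 ≈ 4378.4 - 0.35294*I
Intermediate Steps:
l(F, o) = -4/3 + sqrt(4 + F)/3
g(W) = (8 + W)/(-69 + W)
N(S) = 9*(-4/3 - I/3)/17 (N(S) = (S/S)/(-4/3 + sqrt(4 - 5)/3) = 1/(-4/3 + sqrt(-1)/3) = 1/(-4/3 + I/3) = 1*(9*(-4/3 - I/3)/17) = 9*(-4/3 - I/3)/17)
h = -74436/17 + 6*I/17 (h = -2*((-12/17 - 3*I/17) - 1*(-2190)) = -2*((-12/17 - 3*I/17) + 2190) = -2*(37218/17 - 3*I/17) = -74436/17 + 6*I/17 ≈ -4378.6 + 0.35294*I)
g(J(6)) - h = (8 + 6)/(-69 + 6) - (-74436/17 + 6*I/17) = 14/(-63) + (74436/17 - 6*I/17) = -1/63*14 + (74436/17 - 6*I/17) = -2/9 + (74436/17 - 6*I/17) = 669890/153 - 6*I/17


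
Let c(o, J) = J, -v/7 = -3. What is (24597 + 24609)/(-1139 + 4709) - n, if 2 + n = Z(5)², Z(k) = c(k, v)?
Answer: -253004/595 ≈ -425.22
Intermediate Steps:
v = 21 (v = -7*(-3) = 21)
Z(k) = 21
n = 439 (n = -2 + 21² = -2 + 441 = 439)
(24597 + 24609)/(-1139 + 4709) - n = (24597 + 24609)/(-1139 + 4709) - 1*439 = 49206/3570 - 439 = 49206*(1/3570) - 439 = 8201/595 - 439 = -253004/595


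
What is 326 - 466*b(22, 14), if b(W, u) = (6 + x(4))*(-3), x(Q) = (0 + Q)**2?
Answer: 31082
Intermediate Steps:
x(Q) = Q**2
b(W, u) = -66 (b(W, u) = (6 + 4**2)*(-3) = (6 + 16)*(-3) = 22*(-3) = -66)
326 - 466*b(22, 14) = 326 - 466*(-66) = 326 + 30756 = 31082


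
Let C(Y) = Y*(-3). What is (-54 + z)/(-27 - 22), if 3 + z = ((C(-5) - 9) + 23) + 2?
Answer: 26/49 ≈ 0.53061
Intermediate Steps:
C(Y) = -3*Y
z = 28 (z = -3 + (((-3*(-5) - 9) + 23) + 2) = -3 + (((15 - 9) + 23) + 2) = -3 + ((6 + 23) + 2) = -3 + (29 + 2) = -3 + 31 = 28)
(-54 + z)/(-27 - 22) = (-54 + 28)/(-27 - 22) = -26/(-49) = -1/49*(-26) = 26/49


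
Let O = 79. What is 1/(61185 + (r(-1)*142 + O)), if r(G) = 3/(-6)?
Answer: 1/61193 ≈ 1.6342e-5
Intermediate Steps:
r(G) = -½ (r(G) = 3*(-⅙) = -½)
1/(61185 + (r(-1)*142 + O)) = 1/(61185 + (-½*142 + 79)) = 1/(61185 + (-71 + 79)) = 1/(61185 + 8) = 1/61193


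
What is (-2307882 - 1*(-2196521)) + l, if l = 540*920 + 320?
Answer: 385759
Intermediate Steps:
l = 497120 (l = 496800 + 320 = 497120)
(-2307882 - 1*(-2196521)) + l = (-2307882 - 1*(-2196521)) + 497120 = (-2307882 + 2196521) + 497120 = -111361 + 497120 = 385759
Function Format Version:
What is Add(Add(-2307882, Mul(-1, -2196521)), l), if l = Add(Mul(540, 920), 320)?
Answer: 385759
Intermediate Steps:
l = 497120 (l = Add(496800, 320) = 497120)
Add(Add(-2307882, Mul(-1, -2196521)), l) = Add(Add(-2307882, Mul(-1, -2196521)), 497120) = Add(Add(-2307882, 2196521), 497120) = Add(-111361, 497120) = 385759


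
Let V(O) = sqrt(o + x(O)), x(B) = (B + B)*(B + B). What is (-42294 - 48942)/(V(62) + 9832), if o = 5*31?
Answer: -897032352/96652693 + 91236*sqrt(15531)/96652693 ≈ -9.1633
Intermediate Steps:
x(B) = 4*B**2 (x(B) = (2*B)*(2*B) = 4*B**2)
o = 155
V(O) = sqrt(155 + 4*O**2)
(-42294 - 48942)/(V(62) + 9832) = (-42294 - 48942)/(sqrt(155 + 4*62**2) + 9832) = -91236/(sqrt(155 + 4*3844) + 9832) = -91236/(sqrt(155 + 15376) + 9832) = -91236/(sqrt(15531) + 9832) = -91236/(9832 + sqrt(15531))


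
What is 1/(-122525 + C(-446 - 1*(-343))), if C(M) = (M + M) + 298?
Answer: -1/122433 ≈ -8.1677e-6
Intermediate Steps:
C(M) = 298 + 2*M (C(M) = 2*M + 298 = 298 + 2*M)
1/(-122525 + C(-446 - 1*(-343))) = 1/(-122525 + (298 + 2*(-446 - 1*(-343)))) = 1/(-122525 + (298 + 2*(-446 + 343))) = 1/(-122525 + (298 + 2*(-103))) = 1/(-122525 + (298 - 206)) = 1/(-122525 + 92) = 1/(-122433) = -1/122433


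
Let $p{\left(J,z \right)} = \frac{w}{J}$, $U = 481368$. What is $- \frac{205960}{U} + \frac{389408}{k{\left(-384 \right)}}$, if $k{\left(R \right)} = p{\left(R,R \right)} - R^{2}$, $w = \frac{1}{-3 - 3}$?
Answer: $- \frac{62731753290607}{20442412684533} \approx -3.0687$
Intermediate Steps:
$w = - \frac{1}{6}$ ($w = \frac{1}{-6} = - \frac{1}{6} \approx -0.16667$)
$p{\left(J,z \right)} = - \frac{1}{6 J}$
$k{\left(R \right)} = - R^{2} - \frac{1}{6 R}$ ($k{\left(R \right)} = - \frac{1}{6 R} - R^{2} = - R^{2} - \frac{1}{6 R}$)
$- \frac{205960}{U} + \frac{389408}{k{\left(-384 \right)}} = - \frac{205960}{481368} + \frac{389408}{\frac{1}{-384} \left(- \frac{1}{6} - \left(-384\right)^{3}\right)} = \left(-205960\right) \frac{1}{481368} + \frac{389408}{\left(- \frac{1}{384}\right) \left(- \frac{1}{6} - -56623104\right)} = - \frac{25745}{60171} + \frac{389408}{\left(- \frac{1}{384}\right) \left(- \frac{1}{6} + 56623104\right)} = - \frac{25745}{60171} + \frac{389408}{\left(- \frac{1}{384}\right) \frac{339738623}{6}} = - \frac{25745}{60171} + \frac{389408}{- \frac{339738623}{2304}} = - \frac{25745}{60171} + 389408 \left(- \frac{2304}{339738623}\right) = - \frac{25745}{60171} - \frac{897196032}{339738623} = - \frac{62731753290607}{20442412684533}$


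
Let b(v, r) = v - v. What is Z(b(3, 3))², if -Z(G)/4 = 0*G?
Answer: 0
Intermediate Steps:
b(v, r) = 0
Z(G) = 0 (Z(G) = -0*G = -4*0 = 0)
Z(b(3, 3))² = 0² = 0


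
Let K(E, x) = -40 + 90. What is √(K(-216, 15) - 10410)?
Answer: 2*I*√2590 ≈ 101.78*I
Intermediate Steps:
K(E, x) = 50
√(K(-216, 15) - 10410) = √(50 - 10410) = √(-10360) = 2*I*√2590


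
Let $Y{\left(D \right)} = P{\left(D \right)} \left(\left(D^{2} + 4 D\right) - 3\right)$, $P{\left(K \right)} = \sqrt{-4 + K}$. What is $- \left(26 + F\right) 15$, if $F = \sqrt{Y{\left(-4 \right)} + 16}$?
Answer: $-390 - 15 \sqrt{16 - 6 i \sqrt{2}} \approx -451.95 + 15.41 i$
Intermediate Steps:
$Y{\left(D \right)} = \sqrt{-4 + D} \left(-3 + D^{2} + 4 D\right)$ ($Y{\left(D \right)} = \sqrt{-4 + D} \left(\left(D^{2} + 4 D\right) - 3\right) = \sqrt{-4 + D} \left(-3 + D^{2} + 4 D\right)$)
$F = \sqrt{16 - 6 i \sqrt{2}}$ ($F = \sqrt{\sqrt{-4 - 4} \left(-3 + \left(-4\right)^{2} + 4 \left(-4\right)\right) + 16} = \sqrt{\sqrt{-8} \left(-3 + 16 - 16\right) + 16} = \sqrt{2 i \sqrt{2} \left(-3\right) + 16} = \sqrt{- 6 i \sqrt{2} + 16} = \sqrt{16 - 6 i \sqrt{2}} \approx 4.1298 - 1.0273 i$)
$- \left(26 + F\right) 15 = - \left(26 + \sqrt{16 - 6 i \sqrt{2}}\right) 15 = - (390 + 15 \sqrt{16 - 6 i \sqrt{2}}) = -390 - 15 \sqrt{16 - 6 i \sqrt{2}}$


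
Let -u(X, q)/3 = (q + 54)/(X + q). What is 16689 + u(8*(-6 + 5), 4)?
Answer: 33465/2 ≈ 16733.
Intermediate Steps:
u(X, q) = -3*(54 + q)/(X + q) (u(X, q) = -3*(q + 54)/(X + q) = -3*(54 + q)/(X + q))
16689 + u(8*(-6 + 5), 4) = 16689 + 3*(-54 - 1*4)/(8*(-6 + 5) + 4) = 16689 + 3*(-54 - 4)/(8*(-1) + 4) = 16689 + 3*(-58)/(-8 + 4) = 16689 + 3*(-58)/(-4) = 16689 + 3*(-¼)*(-58) = 16689 + 87/2 = 33465/2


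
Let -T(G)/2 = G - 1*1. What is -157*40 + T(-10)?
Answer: -6258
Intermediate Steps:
T(G) = 2 - 2*G (T(G) = -2*(G - 1*1) = -2*(G - 1) = -2*(-1 + G) = 2 - 2*G)
-157*40 + T(-10) = -157*40 + (2 - 2*(-10)) = -6280 + (2 + 20) = -6280 + 22 = -6258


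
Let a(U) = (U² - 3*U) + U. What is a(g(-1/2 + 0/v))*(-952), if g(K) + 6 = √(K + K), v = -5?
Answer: -44744 + 13328*I ≈ -44744.0 + 13328.0*I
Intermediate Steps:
g(K) = -6 + √2*√K (g(K) = -6 + √(K + K) = -6 + √(2*K) = -6 + √2*√K)
a(U) = U² - 2*U
a(g(-1/2 + 0/v))*(-952) = ((-6 + √2*√(-1/2 + 0/(-5)))*(-2 + (-6 + √2*√(-1/2 + 0/(-5)))))*(-952) = ((-6 + √2*√(-1*½ + 0*(-⅕)))*(-2 + (-6 + √2*√(-1*½ + 0*(-⅕)))))*(-952) = ((-6 + √2*√(-½ + 0))*(-2 + (-6 + √2*√(-½ + 0))))*(-952) = ((-6 + √2*√(-½))*(-2 + (-6 + √2*√(-½))))*(-952) = ((-6 + √2*(I*√2/2))*(-2 + (-6 + √2*(I*√2/2))))*(-952) = ((-6 + I)*(-2 + (-6 + I)))*(-952) = ((-6 + I)*(-8 + I))*(-952) = ((-8 + I)*(-6 + I))*(-952) = -952*(-8 + I)*(-6 + I)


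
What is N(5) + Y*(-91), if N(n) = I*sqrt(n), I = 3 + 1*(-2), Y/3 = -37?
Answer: 10101 + sqrt(5) ≈ 10103.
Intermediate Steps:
Y = -111 (Y = 3*(-37) = -111)
I = 1 (I = 3 - 2 = 1)
N(n) = sqrt(n) (N(n) = 1*sqrt(n) = sqrt(n))
N(5) + Y*(-91) = sqrt(5) - 111*(-91) = sqrt(5) + 10101 = 10101 + sqrt(5)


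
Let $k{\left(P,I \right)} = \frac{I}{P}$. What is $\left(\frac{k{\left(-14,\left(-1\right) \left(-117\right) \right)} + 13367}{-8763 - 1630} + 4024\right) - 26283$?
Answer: $- \frac{3238916039}{145502} \approx -22260.0$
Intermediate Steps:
$\left(\frac{k{\left(-14,\left(-1\right) \left(-117\right) \right)} + 13367}{-8763 - 1630} + 4024\right) - 26283 = \left(\frac{\frac{\left(-1\right) \left(-117\right)}{-14} + 13367}{-8763 - 1630} + 4024\right) - 26283 = \left(\frac{117 \left(- \frac{1}{14}\right) + 13367}{-10393} + 4024\right) - 26283 = \left(\left(- \frac{117}{14} + 13367\right) \left(- \frac{1}{10393}\right) + 4024\right) - 26283 = \left(\frac{187021}{14} \left(- \frac{1}{10393}\right) + 4024\right) - 26283 = \left(- \frac{187021}{145502} + 4024\right) - 26283 = \frac{585313027}{145502} - 26283 = - \frac{3238916039}{145502}$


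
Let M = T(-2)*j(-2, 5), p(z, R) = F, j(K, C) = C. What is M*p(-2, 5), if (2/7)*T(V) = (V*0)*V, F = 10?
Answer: 0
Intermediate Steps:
T(V) = 0 (T(V) = 7*((V*0)*V)/2 = 7*(0*V)/2 = (7/2)*0 = 0)
p(z, R) = 10
M = 0 (M = 0*5 = 0)
M*p(-2, 5) = 0*10 = 0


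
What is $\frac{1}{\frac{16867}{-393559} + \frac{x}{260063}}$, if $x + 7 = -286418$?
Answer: $- \frac{2496344737}{2856380956} \approx -0.87395$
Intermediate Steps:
$x = -286425$ ($x = -7 - 286418 = -286425$)
$\frac{1}{\frac{16867}{-393559} + \frac{x}{260063}} = \frac{1}{\frac{16867}{-393559} - \frac{286425}{260063}} = \frac{1}{16867 \left(- \frac{1}{393559}\right) - \frac{286425}{260063}} = \frac{1}{- \frac{16867}{393559} - \frac{286425}{260063}} = \frac{1}{- \frac{2856380956}{2496344737}} = - \frac{2496344737}{2856380956}$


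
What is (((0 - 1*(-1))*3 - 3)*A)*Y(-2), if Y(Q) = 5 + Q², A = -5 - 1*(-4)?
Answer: 0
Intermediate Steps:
A = -1 (A = -5 + 4 = -1)
(((0 - 1*(-1))*3 - 3)*A)*Y(-2) = (((0 - 1*(-1))*3 - 3)*(-1))*(5 + (-2)²) = (((0 + 1)*3 - 3)*(-1))*(5 + 4) = ((1*3 - 3)*(-1))*9 = ((3 - 3)*(-1))*9 = (0*(-1))*9 = 0*9 = 0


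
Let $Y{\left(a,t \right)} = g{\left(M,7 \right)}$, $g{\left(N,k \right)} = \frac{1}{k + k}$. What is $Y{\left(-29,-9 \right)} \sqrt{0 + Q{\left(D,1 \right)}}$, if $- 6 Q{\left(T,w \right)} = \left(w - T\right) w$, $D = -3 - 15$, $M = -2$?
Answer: $\frac{i \sqrt{114}}{84} \approx 0.12711 i$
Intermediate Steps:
$D = -18$ ($D = -3 - 15 = -18$)
$Q{\left(T,w \right)} = - \frac{w \left(w - T\right)}{6}$ ($Q{\left(T,w \right)} = - \frac{\left(w - T\right) w}{6} = - \frac{w \left(w - T\right)}{6}$)
$g{\left(N,k \right)} = \frac{1}{2 k}$
$Y{\left(a,t \right)} = \frac{1}{14}$ ($Y{\left(a,t \right)} = \frac{1}{2 \cdot 7} = \frac{1}{2} \cdot \frac{1}{7} = \frac{1}{14}$)
$Y{\left(-29,-9 \right)} \sqrt{0 + Q{\left(D,1 \right)}} = \frac{\sqrt{0 + \frac{1}{6} \cdot 1 \left(-18 - 1\right)}}{14} = \frac{\sqrt{0 + \frac{1}{6} \cdot 1 \left(-19\right)}}{14} = \frac{\sqrt{0 - \frac{19}{6}}}{14} = \frac{\sqrt{- \frac{19}{6}}}{14} = \frac{\frac{1}{6} i \sqrt{114}}{14} = \frac{i \sqrt{114}}{84}$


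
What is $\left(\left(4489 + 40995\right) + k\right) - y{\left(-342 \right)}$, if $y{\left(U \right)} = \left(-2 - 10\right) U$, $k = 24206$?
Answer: $65586$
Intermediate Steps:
$y{\left(U \right)} = - 12 U$
$\left(\left(4489 + 40995\right) + k\right) - y{\left(-342 \right)} = \left(\left(4489 + 40995\right) + 24206\right) - \left(-12\right) \left(-342\right) = \left(45484 + 24206\right) - 4104 = 69690 - 4104 = 65586$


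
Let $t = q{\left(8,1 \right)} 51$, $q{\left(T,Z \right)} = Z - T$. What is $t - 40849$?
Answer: $-41206$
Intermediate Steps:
$t = -357$ ($t = \left(1 - 8\right) 51 = \left(-7\right) 51 = -357$)
$t - 40849 = -357 - 40849 = -41206$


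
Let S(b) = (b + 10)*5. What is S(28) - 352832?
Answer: -352642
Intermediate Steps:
S(b) = 50 + 5*b (S(b) = (10 + b)*5 = 50 + 5*b)
S(28) - 352832 = (50 + 5*28) - 352832 = (50 + 140) - 352832 = 190 - 352832 = -352642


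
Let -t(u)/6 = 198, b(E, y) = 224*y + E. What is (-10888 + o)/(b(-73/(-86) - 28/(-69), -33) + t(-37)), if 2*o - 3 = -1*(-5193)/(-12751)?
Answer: 823736268372/649105912525 ≈ 1.2690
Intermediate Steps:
o = 16530/12751 (o = 3/2 + (-1*(-5193)/(-12751))/2 = 3/2 + (5193*(-1/12751))/2 = 3/2 + (½)*(-5193/12751) = 3/2 - 5193/25502 = 16530/12751 ≈ 1.2964)
b(E, y) = E + 224*y
t(u) = -1188 (t(u) = -6*198 = -1188)
(-10888 + o)/(b(-73/(-86) - 28/(-69), -33) + t(-37)) = (-10888 + 16530/12751)/(((-73/(-86) - 28/(-69)) + 224*(-33)) - 1188) = -138816358/(12751*(((-73*(-1/86) - 28*(-1/69)) - 7392) - 1188)) = -138816358/(12751*(((73/86 + 28/69) - 7392) - 1188)) = -138816358/(12751*((7445/5934 - 7392) - 1188)) = -138816358/(12751*(-43856683/5934 - 1188)) = -138816358/(12751*(-50906275/5934)) = -138816358/12751*(-5934/50906275) = 823736268372/649105912525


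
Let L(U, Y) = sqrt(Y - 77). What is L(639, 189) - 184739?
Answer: -184739 + 4*sqrt(7) ≈ -1.8473e+5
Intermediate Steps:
L(U, Y) = sqrt(-77 + Y)
L(639, 189) - 184739 = sqrt(-77 + 189) - 184739 = sqrt(112) - 184739 = 4*sqrt(7) - 184739 = -184739 + 4*sqrt(7)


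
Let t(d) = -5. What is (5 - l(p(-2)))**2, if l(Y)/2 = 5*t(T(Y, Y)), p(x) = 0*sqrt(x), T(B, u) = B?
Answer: 3025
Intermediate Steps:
p(x) = 0
l(Y) = -50 (l(Y) = 2*(5*(-5)) = 2*(-25) = -50)
(5 - l(p(-2)))**2 = (5 - 1*(-50))**2 = (5 + 50)**2 = 55**2 = 3025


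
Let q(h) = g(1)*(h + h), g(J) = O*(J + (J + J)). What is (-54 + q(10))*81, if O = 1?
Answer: 486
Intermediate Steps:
g(J) = 3*J (g(J) = 1*(J + (J + J)) = 1*(J + 2*J) = 1*(3*J) = 3*J)
q(h) = 6*h (q(h) = (3*1)*(h + h) = 3*(2*h) = 6*h)
(-54 + q(10))*81 = (-54 + 6*10)*81 = (-54 + 60)*81 = 6*81 = 486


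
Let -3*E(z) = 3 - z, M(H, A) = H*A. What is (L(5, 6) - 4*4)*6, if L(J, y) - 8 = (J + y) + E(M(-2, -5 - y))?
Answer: 56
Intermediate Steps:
M(H, A) = A*H
E(z) = -1 + z/3 (E(z) = -(3 - z)/3 = -1 + z/3)
L(J, y) = 31/3 + J + 5*y/3 (L(J, y) = 8 + ((J + y) + (-1 + ((-5 - y)*(-2))/3)) = 8 + ((J + y) + (-1 + (10 + 2*y)/3)) = 8 + ((J + y) + (-1 + (10/3 + 2*y/3))) = 8 + ((J + y) + (7/3 + 2*y/3)) = 8 + (7/3 + J + 5*y/3) = 31/3 + J + 5*y/3)
(L(5, 6) - 4*4)*6 = ((31/3 + 5 + (5/3)*6) - 4*4)*6 = ((31/3 + 5 + 10) - 16)*6 = (76/3 - 16)*6 = (28/3)*6 = 56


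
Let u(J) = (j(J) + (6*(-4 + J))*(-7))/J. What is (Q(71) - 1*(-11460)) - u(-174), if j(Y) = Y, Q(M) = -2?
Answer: 333499/29 ≈ 11500.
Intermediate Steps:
u(J) = (168 - 41*J)/J (u(J) = (J + (6*(-4 + J))*(-7))/J = (J + (-24 + 6*J)*(-7))/J = (J + (168 - 42*J))/J = (168 - 41*J)/J)
(Q(71) - 1*(-11460)) - u(-174) = (-2 - 1*(-11460)) - (-41 + 168/(-174)) = (-2 + 11460) - (-41 + 168*(-1/174)) = 11458 - (-41 - 28/29) = 11458 - 1*(-1217/29) = 11458 + 1217/29 = 333499/29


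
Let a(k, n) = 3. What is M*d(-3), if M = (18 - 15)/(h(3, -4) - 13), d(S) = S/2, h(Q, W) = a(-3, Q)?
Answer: 9/20 ≈ 0.45000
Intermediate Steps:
h(Q, W) = 3
d(S) = S/2 (d(S) = S*(½) = S/2)
M = -3/10 (M = (18 - 15)/(3 - 13) = 3/(-10) = 3*(-⅒) = -3/10 ≈ -0.30000)
M*d(-3) = -3*(-3)/20 = -3/10*(-3/2) = 9/20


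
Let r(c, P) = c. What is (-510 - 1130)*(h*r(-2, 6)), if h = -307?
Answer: -1006960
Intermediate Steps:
(-510 - 1130)*(h*r(-2, 6)) = (-510 - 1130)*(-307*(-2)) = -1640*614 = -1006960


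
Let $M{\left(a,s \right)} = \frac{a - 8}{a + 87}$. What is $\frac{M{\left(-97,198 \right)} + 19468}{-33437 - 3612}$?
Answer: $- \frac{38957}{74098} \approx -0.52575$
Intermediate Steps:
$M{\left(a,s \right)} = \frac{-8 + a}{87 + a}$
$\frac{M{\left(-97,198 \right)} + 19468}{-33437 - 3612} = \frac{\frac{-8 - 97}{87 - 97} + 19468}{-33437 - 3612} = \frac{\frac{1}{-10} \left(-105\right) + 19468}{-37049} = \left(\left(- \frac{1}{10}\right) \left(-105\right) + 19468\right) \left(- \frac{1}{37049}\right) = \left(\frac{21}{2} + 19468\right) \left(- \frac{1}{37049}\right) = \frac{38957}{2} \left(- \frac{1}{37049}\right) = - \frac{38957}{74098}$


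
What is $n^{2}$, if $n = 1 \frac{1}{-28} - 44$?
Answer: $\frac{1520289}{784} \approx 1939.1$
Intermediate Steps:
$n = - \frac{1233}{28}$ ($n = 1 \left(- \frac{1}{28}\right) - 44 = - \frac{1}{28} - 44 = - \frac{1233}{28} \approx -44.036$)
$n^{2} = \left(- \frac{1233}{28}\right)^{2} = \frac{1520289}{784}$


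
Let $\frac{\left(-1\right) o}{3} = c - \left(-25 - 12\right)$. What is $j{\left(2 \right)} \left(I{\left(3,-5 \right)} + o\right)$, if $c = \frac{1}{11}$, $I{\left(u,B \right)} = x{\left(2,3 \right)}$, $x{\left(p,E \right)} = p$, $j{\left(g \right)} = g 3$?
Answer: $- \frac{7212}{11} \approx -655.64$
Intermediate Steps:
$j{\left(g \right)} = 3 g$
$I{\left(u,B \right)} = 2$
$c = \frac{1}{11} \approx 0.090909$
$o = - \frac{1224}{11}$ ($o = - 3 \left(\frac{1}{11} - \left(-25 - 12\right)\right) = - 3 \left(\frac{1}{11} - -37\right) = - 3 \left(\frac{1}{11} + 37\right) = \left(-3\right) \frac{408}{11} = - \frac{1224}{11} \approx -111.27$)
$j{\left(2 \right)} \left(I{\left(3,-5 \right)} + o\right) = 3 \cdot 2 \left(2 - \frac{1224}{11}\right) = 6 \left(- \frac{1202}{11}\right) = - \frac{7212}{11}$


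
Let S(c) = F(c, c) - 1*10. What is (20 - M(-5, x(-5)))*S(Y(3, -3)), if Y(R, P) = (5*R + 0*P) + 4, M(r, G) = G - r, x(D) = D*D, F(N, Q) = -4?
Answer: 140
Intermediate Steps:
x(D) = D²
Y(R, P) = 4 + 5*R (Y(R, P) = (5*R + 0) + 4 = 5*R + 4 = 4 + 5*R)
S(c) = -14 (S(c) = -4 - 1*10 = -4 - 10 = -14)
(20 - M(-5, x(-5)))*S(Y(3, -3)) = (20 - ((-5)² - 1*(-5)))*(-14) = (20 - (25 + 5))*(-14) = (20 - 1*30)*(-14) = (20 - 30)*(-14) = -10*(-14) = 140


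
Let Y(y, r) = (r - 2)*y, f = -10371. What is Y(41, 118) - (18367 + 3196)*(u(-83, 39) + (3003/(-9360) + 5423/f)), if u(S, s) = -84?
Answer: 507277809989/276560 ≈ 1.8342e+6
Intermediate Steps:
Y(y, r) = y*(-2 + r) (Y(y, r) = (-2 + r)*y = y*(-2 + r))
Y(41, 118) - (18367 + 3196)*(u(-83, 39) + (3003/(-9360) + 5423/f)) = 41*(-2 + 118) - (18367 + 3196)*(-84 + (3003/(-9360) + 5423/(-10371))) = 41*116 - 21563*(-84 + (3003*(-1/9360) + 5423*(-1/10371))) = 4756 - 21563*(-84 + (-77/240 - 5423/10371)) = 4756 - 21563*(-84 - 233343/276560) = 4756 - 21563*(-23464383)/276560 = 4756 - 1*(-505962490629/276560) = 4756 + 505962490629/276560 = 507277809989/276560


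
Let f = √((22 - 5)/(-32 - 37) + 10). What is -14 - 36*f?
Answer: -14 - 12*√46437/23 ≈ -126.43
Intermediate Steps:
f = √46437/69 (f = √(17/(-69) + 10) = √(17*(-1/69) + 10) = √(-17/69 + 10) = √(673/69) = √46437/69 ≈ 3.1231)
-14 - 36*f = -14 - 12*√46437/23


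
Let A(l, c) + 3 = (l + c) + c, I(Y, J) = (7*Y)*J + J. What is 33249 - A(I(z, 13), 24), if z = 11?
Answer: 32190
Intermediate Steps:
I(Y, J) = J + 7*J*Y (I(Y, J) = 7*J*Y + J = J + 7*J*Y)
A(l, c) = -3 + l + 2*c (A(l, c) = -3 + ((l + c) + c) = -3 + ((c + l) + c) = -3 + (l + 2*c) = -3 + l + 2*c)
33249 - A(I(z, 13), 24) = 33249 - (-3 + 13*(1 + 7*11) + 2*24) = 33249 - (-3 + 13*(1 + 77) + 48) = 33249 - (-3 + 13*78 + 48) = 33249 - (-3 + 1014 + 48) = 33249 - 1*1059 = 33249 - 1059 = 32190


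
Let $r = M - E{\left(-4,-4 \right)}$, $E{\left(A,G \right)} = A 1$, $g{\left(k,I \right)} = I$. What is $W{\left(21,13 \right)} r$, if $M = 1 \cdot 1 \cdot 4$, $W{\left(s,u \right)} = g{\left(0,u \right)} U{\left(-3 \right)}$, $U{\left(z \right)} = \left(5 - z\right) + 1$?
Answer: $936$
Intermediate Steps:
$U{\left(z \right)} = 6 - z$
$W{\left(s,u \right)} = 9 u$ ($W{\left(s,u \right)} = u \left(6 - -3\right) = u \left(6 + 3\right) = u 9 = 9 u$)
$M = 4$ ($M = 1 \cdot 4 = 4$)
$E{\left(A,G \right)} = A$
$r = 8$ ($r = 4 - -4 = 4 + 4 = 8$)
$W{\left(21,13 \right)} r = 9 \cdot 13 \cdot 8 = 117 \cdot 8 = 936$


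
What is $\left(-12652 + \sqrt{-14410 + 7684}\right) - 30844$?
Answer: $-43496 + i \sqrt{6726} \approx -43496.0 + 82.012 i$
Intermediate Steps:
$\left(-12652 + \sqrt{-14410 + 7684}\right) - 30844 = \left(-12652 + \sqrt{-6726}\right) - 30844 = \left(-12652 + i \sqrt{6726}\right) - 30844 = -43496 + i \sqrt{6726}$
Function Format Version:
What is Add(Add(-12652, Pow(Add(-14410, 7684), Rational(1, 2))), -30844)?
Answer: Add(-43496, Mul(I, Pow(6726, Rational(1, 2)))) ≈ Add(-43496., Mul(82.012, I))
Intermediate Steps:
Add(Add(-12652, Pow(Add(-14410, 7684), Rational(1, 2))), -30844) = Add(Add(-12652, Pow(-6726, Rational(1, 2))), -30844) = Add(Add(-12652, Mul(I, Pow(6726, Rational(1, 2)))), -30844) = Add(-43496, Mul(I, Pow(6726, Rational(1, 2))))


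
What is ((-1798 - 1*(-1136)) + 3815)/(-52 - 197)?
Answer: -1051/83 ≈ -12.663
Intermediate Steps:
((-1798 - 1*(-1136)) + 3815)/(-52 - 197) = ((-1798 + 1136) + 3815)/(-249) = (-662 + 3815)*(-1/249) = 3153*(-1/249) = -1051/83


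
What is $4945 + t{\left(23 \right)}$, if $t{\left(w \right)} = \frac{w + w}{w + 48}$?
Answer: $\frac{351141}{71} \approx 4945.6$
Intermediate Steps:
$t{\left(w \right)} = \frac{2 w}{48 + w}$
$4945 + t{\left(23 \right)} = 4945 + 2 \cdot 23 \frac{1}{48 + 23} = 4945 + 2 \cdot 23 \cdot \frac{1}{71} = 4945 + \frac{46}{71} = \frac{351141}{71}$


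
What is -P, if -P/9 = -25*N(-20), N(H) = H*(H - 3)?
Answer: -103500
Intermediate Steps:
N(H) = H*(-3 + H)
P = 103500 (P = -(-225)*(-20*(-3 - 20)) = -(-225)*(-20*(-23)) = -(-225)*460 = -9*(-11500) = 103500)
-P = -1*103500 = -103500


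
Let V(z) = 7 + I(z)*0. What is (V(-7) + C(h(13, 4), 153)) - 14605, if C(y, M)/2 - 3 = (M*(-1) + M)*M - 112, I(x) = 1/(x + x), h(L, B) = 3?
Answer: -14816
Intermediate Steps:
I(x) = 1/(2*x)
C(y, M) = -218 (C(y, M) = 6 + 2*((M*(-1) + M)*M - 112) = 6 + 2*((-M + M)*M - 112) = 6 + 2*(0*M - 112) = 6 + 2*(0 - 112) = 6 + 2*(-112) = 6 - 224 = -218)
V(z) = 7 (V(z) = 7 + (1/(2*z))*0 = 7 + 0 = 7)
(V(-7) + C(h(13, 4), 153)) - 14605 = (7 - 218) - 14605 = -211 - 14605 = -14816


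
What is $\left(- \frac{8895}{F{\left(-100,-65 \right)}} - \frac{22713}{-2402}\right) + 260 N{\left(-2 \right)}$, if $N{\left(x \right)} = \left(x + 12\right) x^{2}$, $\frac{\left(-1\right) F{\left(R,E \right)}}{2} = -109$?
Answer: $\frac{1357350011}{130909} \approx 10369.0$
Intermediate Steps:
$F{\left(R,E \right)} = 218$ ($F{\left(R,E \right)} = \left(-2\right) \left(-109\right) = 218$)
$N{\left(x \right)} = x^{2} \left(12 + x\right)$ ($N{\left(x \right)} = \left(12 + x\right) x^{2} = x^{2} \left(12 + x\right)$)
$\left(- \frac{8895}{F{\left(-100,-65 \right)}} - \frac{22713}{-2402}\right) + 260 N{\left(-2 \right)} = \left(- \frac{8895}{218} - \frac{22713}{-2402}\right) + 260 \left(-2\right)^{2} \left(12 - 2\right) = \left(\left(-8895\right) \frac{1}{218} - - \frac{22713}{2402}\right) + 260 \cdot 4 \cdot 10 = \left(- \frac{8895}{218} + \frac{22713}{2402}\right) + 260 \cdot 40 = - \frac{4103589}{130909} + 10400 = \frac{1357350011}{130909}$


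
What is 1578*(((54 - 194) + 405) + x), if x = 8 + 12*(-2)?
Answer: 392922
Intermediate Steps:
x = -16 (x = 8 - 24 = -16)
1578*(((54 - 194) + 405) + x) = 1578*(((54 - 194) + 405) - 16) = 1578*((-140 + 405) - 16) = 1578*(265 - 16) = 1578*249 = 392922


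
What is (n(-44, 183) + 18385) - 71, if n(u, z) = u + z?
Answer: 18453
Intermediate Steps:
(n(-44, 183) + 18385) - 71 = ((-44 + 183) + 18385) - 71 = (139 + 18385) - 71 = 18524 - 71 = 18453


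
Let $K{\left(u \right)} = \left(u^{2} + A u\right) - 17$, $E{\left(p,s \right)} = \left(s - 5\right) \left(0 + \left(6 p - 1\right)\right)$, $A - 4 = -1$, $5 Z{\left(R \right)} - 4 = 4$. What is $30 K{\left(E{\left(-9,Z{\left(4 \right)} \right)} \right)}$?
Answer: $1065390$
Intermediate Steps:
$Z{\left(R \right)} = \frac{8}{5}$ ($Z{\left(R \right)} = \frac{4}{5} + \frac{1}{5} \cdot 4 = \frac{4}{5} + \frac{4}{5} = \frac{8}{5}$)
$A = 3$ ($A = 4 - 1 = 3$)
$E{\left(p,s \right)} = \left(-1 + 6 p\right) \left(-5 + s\right)$ ($E{\left(p,s \right)} = \left(-5 + s\right) \left(0 + \left(-1 + 6 p\right)\right) = \left(-5 + s\right) \left(-1 + 6 p\right) = \left(-1 + 6 p\right) \left(-5 + s\right)$)
$K{\left(u \right)} = -17 + u^{2} + 3 u$ ($K{\left(u \right)} = \left(u^{2} + 3 u\right) - 17 = -17 + u^{2} + 3 u$)
$30 K{\left(E{\left(-9,Z{\left(4 \right)} \right)} \right)} = 30 \left(-17 + \left(5 - \frac{8}{5} - -270 + 6 \left(-9\right) \frac{8}{5}\right)^{2} + 3 \left(5 - \frac{8}{5} - -270 + 6 \left(-9\right) \frac{8}{5}\right)\right) = 30 \left(-17 + \left(5 - \frac{8}{5} + 270 - \frac{432}{5}\right)^{2} + 3 \left(5 - \frac{8}{5} + 270 - \frac{432}{5}\right)\right) = 30 \left(-17 + 187^{2} + 3 \cdot 187\right) = 30 \left(-17 + 34969 + 561\right) = 30 \cdot 35513 = 1065390$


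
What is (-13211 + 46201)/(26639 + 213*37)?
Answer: 3299/3452 ≈ 0.95568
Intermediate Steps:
(-13211 + 46201)/(26639 + 213*37) = 32990/(26639 + 7881) = 32990/34520 = 32990*(1/34520) = 3299/3452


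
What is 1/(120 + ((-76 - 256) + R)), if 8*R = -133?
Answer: -8/1829 ≈ -0.0043740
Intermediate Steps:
R = -133/8 (R = (⅛)*(-133) = -133/8 ≈ -16.625)
1/(120 + ((-76 - 256) + R)) = 1/(120 + ((-76 - 256) - 133/8)) = 1/(120 + (-332 - 133/8)) = 1/(120 - 2789/8) = 1/(-1829/8) = -8/1829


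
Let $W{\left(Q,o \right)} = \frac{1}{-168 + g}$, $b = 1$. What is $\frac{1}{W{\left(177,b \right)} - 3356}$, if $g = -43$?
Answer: $- \frac{211}{708117} \approx -0.00029797$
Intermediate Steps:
$W{\left(Q,o \right)} = - \frac{1}{211}$ ($W{\left(Q,o \right)} = \frac{1}{-168 - 43} = \frac{1}{-211} = - \frac{1}{211}$)
$\frac{1}{W{\left(177,b \right)} - 3356} = \frac{1}{- \frac{1}{211} - 3356} = \frac{1}{- \frac{708117}{211}} = - \frac{211}{708117}$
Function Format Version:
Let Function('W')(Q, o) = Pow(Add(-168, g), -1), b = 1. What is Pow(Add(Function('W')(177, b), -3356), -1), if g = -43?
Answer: Rational(-211, 708117) ≈ -0.00029797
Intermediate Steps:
Function('W')(Q, o) = Rational(-1, 211) (Function('W')(Q, o) = Pow(Add(-168, -43), -1) = Pow(-211, -1) = Rational(-1, 211))
Pow(Add(Function('W')(177, b), -3356), -1) = Pow(Add(Rational(-1, 211), -3356), -1) = Pow(Rational(-708117, 211), -1) = Rational(-211, 708117)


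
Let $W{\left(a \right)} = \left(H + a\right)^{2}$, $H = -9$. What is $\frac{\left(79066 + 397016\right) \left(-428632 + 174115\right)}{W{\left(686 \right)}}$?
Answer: $- \frac{121170962394}{458329} \approx -2.6438 \cdot 10^{5}$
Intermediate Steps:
$W{\left(a \right)} = \left(-9 + a\right)^{2}$
$\frac{\left(79066 + 397016\right) \left(-428632 + 174115\right)}{W{\left(686 \right)}} = \frac{\left(79066 + 397016\right) \left(-428632 + 174115\right)}{\left(-9 + 686\right)^{2}} = \frac{476082 \left(-254517\right)}{677^{2}} = - \frac{121170962394}{458329}$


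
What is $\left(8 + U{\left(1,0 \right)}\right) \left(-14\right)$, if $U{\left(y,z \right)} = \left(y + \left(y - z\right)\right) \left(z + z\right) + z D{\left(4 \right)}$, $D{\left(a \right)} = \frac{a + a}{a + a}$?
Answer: $-112$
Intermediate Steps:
$D{\left(a \right)} = 1$ ($D{\left(a \right)} = \frac{2 a}{2 a} = 2 a \frac{1}{2 a} = 1$)
$U{\left(y,z \right)} = z + 2 z \left(- z + 2 y\right)$ ($U{\left(y,z \right)} = \left(y + \left(y - z\right)\right) \left(z + z\right) + z 1 = \left(- z + 2 y\right) 2 z + z = 2 z \left(- z + 2 y\right) + z = z + 2 z \left(- z + 2 y\right)$)
$\left(8 + U{\left(1,0 \right)}\right) \left(-14\right) = \left(8 + 0 \left(1 - 0 + 4 \cdot 1\right)\right) \left(-14\right) = \left(8 + 0 \left(1 + 0 + 4\right)\right) \left(-14\right) = \left(8 + 0 \cdot 5\right) \left(-14\right) = \left(8 + 0\right) \left(-14\right) = 8 \left(-14\right) = -112$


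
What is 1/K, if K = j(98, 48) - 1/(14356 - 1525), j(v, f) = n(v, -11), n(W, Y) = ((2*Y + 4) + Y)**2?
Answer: 12831/10790870 ≈ 0.0011891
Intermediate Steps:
n(W, Y) = (4 + 3*Y)**2 (n(W, Y) = ((4 + 2*Y) + Y)**2 = (4 + 3*Y)**2)
j(v, f) = 841 (j(v, f) = (4 + 3*(-11))**2 = (4 - 33)**2 = (-29)**2 = 841)
K = 10790870/12831 (K = 841 - 1/(14356 - 1525) = 841 - 1/12831 = 10790870/12831 ≈ 841.00)
1/K = 1/(10790870/12831) = 12831/10790870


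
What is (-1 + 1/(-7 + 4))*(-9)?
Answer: 12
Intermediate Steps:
(-1 + 1/(-7 + 4))*(-9) = (-1 + 1/(-3))*(-9) = (-1 - ⅓)*(-9) = -4/3*(-9) = 12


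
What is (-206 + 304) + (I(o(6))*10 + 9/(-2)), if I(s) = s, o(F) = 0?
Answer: 187/2 ≈ 93.500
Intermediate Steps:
(-206 + 304) + (I(o(6))*10 + 9/(-2)) = (-206 + 304) + (0*10 + 9/(-2)) = 98 + (0 + 9*(-1/2)) = 98 + (0 - 9/2) = 98 - 9/2 = 187/2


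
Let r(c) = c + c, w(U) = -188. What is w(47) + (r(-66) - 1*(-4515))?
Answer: 4195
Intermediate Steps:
r(c) = 2*c
w(47) + (r(-66) - 1*(-4515)) = -188 + (2*(-66) - 1*(-4515)) = -188 + (-132 + 4515) = -188 + 4383 = 4195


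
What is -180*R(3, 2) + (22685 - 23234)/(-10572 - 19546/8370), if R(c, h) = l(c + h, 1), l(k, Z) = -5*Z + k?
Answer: 2297565/44253593 ≈ 0.051918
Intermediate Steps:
l(k, Z) = k - 5*Z
R(c, h) = -5 + c + h (R(c, h) = (c + h) - 5*1 = (c + h) - 5 = -5 + c + h)
-180*R(3, 2) + (22685 - 23234)/(-10572 - 19546/8370) = -180*(-5 + 3 + 2) + (22685 - 23234)/(-10572 - 19546/8370) = -180*0 - 549/(-10572 - 19546*1/8370) = 0 - 549/(-10572 - 9773/4185) = 0 - 549/(-44253593/4185) = 0 - 549*(-4185/44253593) = 0 + 2297565/44253593 = 2297565/44253593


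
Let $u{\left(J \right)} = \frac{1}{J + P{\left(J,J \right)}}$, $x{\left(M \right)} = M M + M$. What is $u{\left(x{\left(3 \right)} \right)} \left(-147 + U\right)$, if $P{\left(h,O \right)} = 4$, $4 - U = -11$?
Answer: $- \frac{33}{4} \approx -8.25$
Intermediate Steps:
$U = 15$ ($U = 4 - -11 = 4 + 11 = 15$)
$x{\left(M \right)} = M + M^{2}$ ($x{\left(M \right)} = M^{2} + M = M + M^{2}$)
$u{\left(J \right)} = \frac{1}{4 + J}$ ($u{\left(J \right)} = \frac{1}{J + 4} = \frac{1}{4 + J}$)
$u{\left(x{\left(3 \right)} \right)} \left(-147 + U\right) = \frac{-147 + 15}{4 + 3 \left(1 + 3\right)} = \frac{1}{4 + 3 \cdot 4} \left(-132\right) = \frac{1}{4 + 12} \left(-132\right) = \frac{1}{16} \left(-132\right) = - \frac{33}{4}$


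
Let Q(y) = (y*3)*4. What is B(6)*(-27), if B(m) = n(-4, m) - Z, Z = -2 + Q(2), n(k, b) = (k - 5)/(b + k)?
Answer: 1431/2 ≈ 715.50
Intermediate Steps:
n(k, b) = (-5 + k)/(b + k)
Q(y) = 12*y (Q(y) = (3*y)*4 = 12*y)
Z = 22 (Z = -2 + 12*2 = -2 + 24 = 22)
B(m) = -22 - 9/(-4 + m) (B(m) = (-5 - 4)/(m - 4) - 1*22 = -9/(-4 + m) - 22 = -22 - 9/(-4 + m))
B(6)*(-27) = ((79 - 22*6)/(-4 + 6))*(-27) = ((79 - 132)/2)*(-27) = ((½)*(-53))*(-27) = -53/2*(-27) = 1431/2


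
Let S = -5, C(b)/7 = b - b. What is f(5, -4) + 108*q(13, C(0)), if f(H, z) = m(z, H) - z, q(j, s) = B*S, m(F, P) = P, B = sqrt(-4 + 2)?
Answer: 9 - 540*I*sqrt(2) ≈ 9.0 - 763.68*I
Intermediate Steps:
C(b) = 0 (C(b) = 7*(b - b) = 7*0 = 0)
B = I*sqrt(2) (B = sqrt(-2) = I*sqrt(2) ≈ 1.4142*I)
q(j, s) = -5*I*sqrt(2) (q(j, s) = (I*sqrt(2))*(-5) = -5*I*sqrt(2))
f(H, z) = H - z
f(5, -4) + 108*q(13, C(0)) = (5 - 1*(-4)) + 108*(-5*I*sqrt(2)) = (5 + 4) - 540*I*sqrt(2) = 9 - 540*I*sqrt(2)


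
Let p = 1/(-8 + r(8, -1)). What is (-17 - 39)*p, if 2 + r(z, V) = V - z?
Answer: 56/19 ≈ 2.9474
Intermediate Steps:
r(z, V) = -2 + V - z (r(z, V) = -2 + (V - z) = -2 + V - z)
p = -1/19 (p = 1/(-8 + (-2 - 1 - 1*8)) = 1/(-8 + (-2 - 1 - 8)) = 1/(-8 - 11) = 1/(-19) = -1/19 ≈ -0.052632)
(-17 - 39)*p = (-17 - 39)*(-1/19) = -56*(-1/19) = 56/19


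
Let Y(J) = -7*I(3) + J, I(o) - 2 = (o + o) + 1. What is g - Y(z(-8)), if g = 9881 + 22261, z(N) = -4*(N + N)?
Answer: 32141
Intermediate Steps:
I(o) = 3 + 2*o (I(o) = 2 + ((o + o) + 1) = 2 + (2*o + 1) = 2 + (1 + 2*o) = 3 + 2*o)
z(N) = -8*N
Y(J) = -63 + J (Y(J) = -7*(3 + 2*3) + J = -7*(3 + 6) + J = -7*9 + J = -63 + J)
g = 32142
g - Y(z(-8)) = 32142 - (-63 - 8*(-8)) = 32142 - (-63 + 64) = 32142 - 1*1 = 32142 - 1 = 32141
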